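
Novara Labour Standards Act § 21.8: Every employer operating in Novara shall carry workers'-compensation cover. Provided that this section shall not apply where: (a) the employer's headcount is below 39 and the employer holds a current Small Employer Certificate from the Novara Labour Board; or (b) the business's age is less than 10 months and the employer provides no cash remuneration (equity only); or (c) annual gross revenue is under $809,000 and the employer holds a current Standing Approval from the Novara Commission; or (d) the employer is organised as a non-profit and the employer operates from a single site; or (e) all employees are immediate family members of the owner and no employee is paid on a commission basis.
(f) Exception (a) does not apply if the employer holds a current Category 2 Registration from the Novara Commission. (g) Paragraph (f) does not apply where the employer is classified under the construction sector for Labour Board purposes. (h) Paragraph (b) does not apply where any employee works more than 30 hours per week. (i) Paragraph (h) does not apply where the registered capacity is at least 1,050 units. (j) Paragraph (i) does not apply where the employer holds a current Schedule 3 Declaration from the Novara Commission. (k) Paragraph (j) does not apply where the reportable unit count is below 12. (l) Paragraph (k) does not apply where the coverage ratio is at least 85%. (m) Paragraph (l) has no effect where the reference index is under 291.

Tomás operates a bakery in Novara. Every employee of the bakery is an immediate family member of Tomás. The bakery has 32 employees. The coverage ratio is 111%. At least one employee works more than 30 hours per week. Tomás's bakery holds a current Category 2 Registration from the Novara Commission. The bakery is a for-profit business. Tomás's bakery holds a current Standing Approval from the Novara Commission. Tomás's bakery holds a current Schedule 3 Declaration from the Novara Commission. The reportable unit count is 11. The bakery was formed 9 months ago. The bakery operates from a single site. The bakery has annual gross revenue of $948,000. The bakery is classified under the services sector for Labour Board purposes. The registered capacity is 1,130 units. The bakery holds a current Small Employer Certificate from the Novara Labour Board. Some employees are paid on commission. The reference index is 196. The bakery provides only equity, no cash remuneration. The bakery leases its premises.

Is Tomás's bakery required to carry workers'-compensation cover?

Exception (a): the employer's headcount is 32, below the 39 limit; a current Small Employer Certificate is held — every condition holds. However, paragraphs (f)–(g) must be considered: (f) operates against (a): a current Category 2 Registration is held. (g) does not operate here (the bakery is classified under the services sector), so (f) stands. Exception (a) does not apply.
Exception (b)'s conditions are all satisfied: the business's age is 9 months, less than the 10 months limit; remuneration is equity-only. Under paragraphs (h)–(m): (h) applies (at least one employee exceeds 30 hours/week), but yields to (i): (i) is engaged — the registered capacity is 1,130 units, meeting the 1,050 units threshold. (j) is engaged (a current Schedule 3 Declaration is held), but yields to (k): (k) operates against (j): the reportable unit count is 11, below the 12 limit. (l) applies (the coverage ratio is 111%, meeting the 85% threshold), but is overridden by (m): (m) is engaged — the reference index is 196, under the 291 limit. So (b) applies.
Exception (c) fails — annual gross revenue is $948,000, not under $809,000.
Exception (d) fails — the employer is for-profit.
Exception (e) does not apply: some employees are paid on commission.

No — exception (b) applies; Tomás's bakery is not required to carry workers'-compensation cover.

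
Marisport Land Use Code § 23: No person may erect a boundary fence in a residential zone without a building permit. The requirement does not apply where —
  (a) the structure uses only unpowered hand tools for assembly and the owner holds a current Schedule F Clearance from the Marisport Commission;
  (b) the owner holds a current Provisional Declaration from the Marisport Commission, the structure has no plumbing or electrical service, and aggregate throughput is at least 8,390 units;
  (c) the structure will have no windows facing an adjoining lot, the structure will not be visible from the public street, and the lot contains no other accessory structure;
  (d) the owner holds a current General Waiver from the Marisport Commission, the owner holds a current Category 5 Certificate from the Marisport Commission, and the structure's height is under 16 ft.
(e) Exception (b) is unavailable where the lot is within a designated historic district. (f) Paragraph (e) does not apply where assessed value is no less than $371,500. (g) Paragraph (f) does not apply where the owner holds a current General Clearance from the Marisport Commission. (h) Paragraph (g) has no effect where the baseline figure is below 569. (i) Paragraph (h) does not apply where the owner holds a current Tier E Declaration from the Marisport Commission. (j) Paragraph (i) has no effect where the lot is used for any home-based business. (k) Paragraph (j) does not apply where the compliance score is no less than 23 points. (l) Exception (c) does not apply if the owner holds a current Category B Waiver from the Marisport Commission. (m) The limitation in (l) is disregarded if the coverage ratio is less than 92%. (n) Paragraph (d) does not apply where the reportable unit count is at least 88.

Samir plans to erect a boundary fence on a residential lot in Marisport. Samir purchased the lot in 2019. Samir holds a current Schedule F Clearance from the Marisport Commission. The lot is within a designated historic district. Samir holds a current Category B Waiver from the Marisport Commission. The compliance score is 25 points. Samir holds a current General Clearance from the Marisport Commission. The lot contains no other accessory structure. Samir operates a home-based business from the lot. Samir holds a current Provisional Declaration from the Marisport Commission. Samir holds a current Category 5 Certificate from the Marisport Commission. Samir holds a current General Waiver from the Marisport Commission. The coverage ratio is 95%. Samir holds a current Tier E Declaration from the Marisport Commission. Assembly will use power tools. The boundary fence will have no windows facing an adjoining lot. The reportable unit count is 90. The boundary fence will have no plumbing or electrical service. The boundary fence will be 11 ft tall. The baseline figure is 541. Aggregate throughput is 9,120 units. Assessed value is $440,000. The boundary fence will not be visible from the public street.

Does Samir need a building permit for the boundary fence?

Exception (a) requires that the structure uses only unpowered hand tools for assembly; but assembly uses power tools, so (a) is unavailable.
Exception (b)'s conditions are all satisfied: a current Provisional Declaration is held; there is no plumbing or electrical service; aggregate throughput is 9,120 units, meeting the 8,390 units threshold. But applying paragraphs (e)–(k): (e) operates against (b): the lot is in a historic district. (f) would limit (e) — assessed value is $440,000, meeting the $371,500 threshold — but (g) sets (f) aside: (g) operates — a current General Clearance is held. (h) operates (the baseline figure is 541, below the 569 limit), but is set aside by (i): (i) operates against (h): a current Tier E Declaration is held. (j) would limit (i) — a home-based business operates on the lot — but (k) sets (j) aside: (k) operates against (j): the compliance score is 25 points, meeting the 23 points threshold. (b) is therefore removed.
All of (c)'s requirements are met (no windows face an adjoining lot; the structure will not be visible from the street; the lot has no other accessory structure). But: (l) operates against (c): a current Category B Waiver is held. (m) is inapplicable (the coverage ratio is 95%, not less than 92%), so (l) stands. (c) is therefore removed.
Exception (d) is satisfied on its face — a current General Waiver is held; a current Category 5 Certificate is held; the structure's height is 11 ft, under the 16 ft limit. Turning to paragraph (n): (n) applies — the reportable unit count is 90, meeting the 88 threshold. Exception (d) does not apply.
No exception is made out. Samir falls within the general rule.

Yes — Samir must obtain a building permit.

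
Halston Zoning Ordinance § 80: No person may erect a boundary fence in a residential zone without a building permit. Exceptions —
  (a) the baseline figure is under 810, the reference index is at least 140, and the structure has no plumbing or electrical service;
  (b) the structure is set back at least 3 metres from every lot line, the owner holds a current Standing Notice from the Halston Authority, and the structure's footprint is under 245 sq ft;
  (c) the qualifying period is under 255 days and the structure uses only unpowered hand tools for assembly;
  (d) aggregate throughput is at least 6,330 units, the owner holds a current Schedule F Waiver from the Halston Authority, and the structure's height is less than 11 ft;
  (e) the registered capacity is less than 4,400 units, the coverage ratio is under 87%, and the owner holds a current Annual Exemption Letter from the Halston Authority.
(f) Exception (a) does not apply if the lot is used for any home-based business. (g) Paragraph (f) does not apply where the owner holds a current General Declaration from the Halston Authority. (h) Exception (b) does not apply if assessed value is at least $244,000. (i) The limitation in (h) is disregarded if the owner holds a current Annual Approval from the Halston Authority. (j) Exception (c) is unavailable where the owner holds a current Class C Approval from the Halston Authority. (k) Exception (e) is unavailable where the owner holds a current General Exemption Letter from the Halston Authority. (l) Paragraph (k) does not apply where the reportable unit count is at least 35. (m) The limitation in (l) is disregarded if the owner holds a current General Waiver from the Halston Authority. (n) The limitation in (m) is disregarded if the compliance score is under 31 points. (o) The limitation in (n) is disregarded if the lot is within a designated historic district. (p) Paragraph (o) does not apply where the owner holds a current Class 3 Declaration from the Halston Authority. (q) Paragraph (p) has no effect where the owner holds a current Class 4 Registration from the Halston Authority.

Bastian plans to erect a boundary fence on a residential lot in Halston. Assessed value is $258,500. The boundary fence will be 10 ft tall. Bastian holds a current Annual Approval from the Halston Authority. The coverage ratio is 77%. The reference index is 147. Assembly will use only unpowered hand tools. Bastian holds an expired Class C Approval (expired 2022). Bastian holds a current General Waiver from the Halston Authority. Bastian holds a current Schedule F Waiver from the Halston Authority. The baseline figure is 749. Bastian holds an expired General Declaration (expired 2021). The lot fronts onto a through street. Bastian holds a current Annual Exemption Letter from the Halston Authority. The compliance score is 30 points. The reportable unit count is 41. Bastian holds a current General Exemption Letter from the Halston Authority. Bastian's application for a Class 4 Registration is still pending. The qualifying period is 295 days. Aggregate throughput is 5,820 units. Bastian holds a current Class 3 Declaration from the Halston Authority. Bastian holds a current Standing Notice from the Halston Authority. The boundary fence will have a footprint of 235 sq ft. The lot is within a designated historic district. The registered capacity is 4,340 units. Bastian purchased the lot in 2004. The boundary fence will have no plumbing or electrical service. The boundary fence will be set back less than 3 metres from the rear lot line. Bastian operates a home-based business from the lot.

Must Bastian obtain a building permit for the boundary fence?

No — exception (e) applies; Bastian does not need a building permit.

Exception (a): the baseline figure is 749, under the 810 limit; the reference index is 147, meeting the 140 threshold; there is no plumbing or electrical service — every condition holds. But applying paragraphs (f)–(g): (f) operates against (a): a home-based business operates on the lot. (g) does not operate here (the General Declaration is not current), so (f) stands. Exception (a) does not apply.
Exception (b) fails — the rear setback is under 3 m.
Exception (c) fails — the qualifying period is 295 days, not under 255 days.
Exception (d) requires that aggregate throughput is at least 6,330 units; but aggregate throughput is 5,820 units, short of 6,330 units, so (d) is unavailable.
Exception (e): the registered capacity is 4,340 units, less than the 4,400 units limit; the coverage ratio is 77%, under the 87% limit; a current Annual Exemption Letter is held — every condition holds. Applying paragraphs (k)–(q): (k) would limit (e) — a current General Exemption Letter is held — but (l) sets (k) aside: (l) operates against (k): the reportable unit count is 41, meeting the 35 threshold. (m) is triggered (a current General Waiver is held), but is overridden by (n): (n) operates against (m): the compliance score is 30 points, under the 31 points limit. (o) applies (the lot is in a historic district), but is overridden by (p): (p) applies — a current Class 3 Declaration is held. (q), which would lift (p), is inapplicable — there is no Class 4 Registration in force. Exception (e) stands.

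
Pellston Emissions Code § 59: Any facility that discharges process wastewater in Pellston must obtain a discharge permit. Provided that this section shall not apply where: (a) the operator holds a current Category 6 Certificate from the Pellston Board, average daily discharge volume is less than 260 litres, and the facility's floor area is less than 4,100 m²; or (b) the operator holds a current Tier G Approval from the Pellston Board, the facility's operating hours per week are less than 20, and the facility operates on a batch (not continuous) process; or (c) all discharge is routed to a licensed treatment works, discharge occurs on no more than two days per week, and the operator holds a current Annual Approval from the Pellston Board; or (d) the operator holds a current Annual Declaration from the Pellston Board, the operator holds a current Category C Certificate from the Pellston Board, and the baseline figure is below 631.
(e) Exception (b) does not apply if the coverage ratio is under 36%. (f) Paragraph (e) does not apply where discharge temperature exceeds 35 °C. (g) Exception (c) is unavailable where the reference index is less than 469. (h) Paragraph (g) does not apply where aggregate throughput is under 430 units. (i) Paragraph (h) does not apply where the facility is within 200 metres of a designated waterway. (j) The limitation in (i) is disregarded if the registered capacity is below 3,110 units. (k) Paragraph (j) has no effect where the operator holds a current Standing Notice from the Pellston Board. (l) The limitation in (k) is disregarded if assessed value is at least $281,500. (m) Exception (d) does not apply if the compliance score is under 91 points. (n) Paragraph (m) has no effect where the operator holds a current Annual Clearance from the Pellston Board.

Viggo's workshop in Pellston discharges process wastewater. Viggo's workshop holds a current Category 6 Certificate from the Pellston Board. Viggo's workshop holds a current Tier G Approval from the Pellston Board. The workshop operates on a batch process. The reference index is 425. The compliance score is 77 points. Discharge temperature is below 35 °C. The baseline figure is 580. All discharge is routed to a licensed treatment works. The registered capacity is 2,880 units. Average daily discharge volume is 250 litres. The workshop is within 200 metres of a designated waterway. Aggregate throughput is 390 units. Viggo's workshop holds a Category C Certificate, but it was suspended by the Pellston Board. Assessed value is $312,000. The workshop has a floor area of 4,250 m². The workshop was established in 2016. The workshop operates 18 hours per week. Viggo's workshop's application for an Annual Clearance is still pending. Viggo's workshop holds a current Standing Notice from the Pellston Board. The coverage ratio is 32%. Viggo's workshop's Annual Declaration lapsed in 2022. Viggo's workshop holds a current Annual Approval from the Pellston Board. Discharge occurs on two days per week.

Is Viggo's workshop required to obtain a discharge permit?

Exception (a) fails — the facility's floor area is 4,250 m², not less than 4,100 m².
All of (b)'s requirements are met (a current Tier G Approval is held; the facility's operating hours per week are 18, less than the 20 limit; the facility operates on a batch process). Turning to paragraphs (e)–(f): (e) operates against (b): the coverage ratio is 32%, under the 36% limit. (f) is not engaged (discharge temperature is below 35 °C), so (e) stands. Exception (b) does not apply.
All of (c)'s requirements are met (discharge is routed to a licensed treatment works; discharge occurs on no more than two days per week; a current Annual Approval is held). Applying paragraphs (g)–(l): (g) is engaged (the reference index is 425, less than the 469 limit), but is overridden by (h): (h) is engaged — aggregate throughput is 390 units, under the 430 units limit. (i) would limit (h) — the workshop is within 200 m of a designated waterway — but (j) sets (i) aside: (j) operates against (i): the registered capacity is 2,880 units, below the 3,110 units limit. (k) is triggered (a current Standing Notice is held), but is itself disapplied by (l): (l) operates against (k): assessed value is $312,000, meeting the $281,500 threshold. So (c) applies.
Exception (d) fails — no current Annual Declaration is held.

No — exception (c) applies; Viggo's workshop is not required to obtain a discharge permit.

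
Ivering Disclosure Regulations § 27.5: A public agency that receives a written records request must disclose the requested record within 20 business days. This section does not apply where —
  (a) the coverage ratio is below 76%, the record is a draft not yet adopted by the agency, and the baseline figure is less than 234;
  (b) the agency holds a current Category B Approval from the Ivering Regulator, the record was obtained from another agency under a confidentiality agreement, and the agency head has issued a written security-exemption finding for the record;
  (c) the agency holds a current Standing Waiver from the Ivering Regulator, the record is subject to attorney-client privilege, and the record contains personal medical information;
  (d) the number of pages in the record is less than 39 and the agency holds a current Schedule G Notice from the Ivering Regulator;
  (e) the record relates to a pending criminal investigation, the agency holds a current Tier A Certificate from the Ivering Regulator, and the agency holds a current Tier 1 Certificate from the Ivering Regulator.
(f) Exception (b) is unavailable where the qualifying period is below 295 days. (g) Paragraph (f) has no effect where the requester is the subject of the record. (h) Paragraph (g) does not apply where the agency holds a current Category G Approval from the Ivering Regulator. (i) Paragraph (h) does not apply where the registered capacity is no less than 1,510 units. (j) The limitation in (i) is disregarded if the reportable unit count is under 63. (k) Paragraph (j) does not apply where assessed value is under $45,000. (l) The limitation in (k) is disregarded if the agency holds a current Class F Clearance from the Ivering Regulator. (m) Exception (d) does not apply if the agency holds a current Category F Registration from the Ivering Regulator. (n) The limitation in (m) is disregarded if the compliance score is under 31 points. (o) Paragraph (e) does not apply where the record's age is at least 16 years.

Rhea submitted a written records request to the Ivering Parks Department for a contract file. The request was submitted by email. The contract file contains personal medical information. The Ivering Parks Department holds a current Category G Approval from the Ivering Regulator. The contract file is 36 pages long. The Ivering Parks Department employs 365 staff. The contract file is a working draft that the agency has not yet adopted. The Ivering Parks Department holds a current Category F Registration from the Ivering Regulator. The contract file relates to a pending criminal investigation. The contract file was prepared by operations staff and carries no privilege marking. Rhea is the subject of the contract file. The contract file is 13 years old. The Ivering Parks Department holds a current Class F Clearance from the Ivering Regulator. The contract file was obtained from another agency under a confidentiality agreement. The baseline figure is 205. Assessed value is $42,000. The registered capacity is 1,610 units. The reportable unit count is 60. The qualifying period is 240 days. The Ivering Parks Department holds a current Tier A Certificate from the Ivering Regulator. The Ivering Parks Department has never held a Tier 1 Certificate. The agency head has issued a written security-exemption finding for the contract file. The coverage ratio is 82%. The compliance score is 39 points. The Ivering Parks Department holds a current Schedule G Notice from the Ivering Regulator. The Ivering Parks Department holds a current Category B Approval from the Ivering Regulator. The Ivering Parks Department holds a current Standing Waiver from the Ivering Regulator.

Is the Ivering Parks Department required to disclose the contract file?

Exception (a) does not apply: the coverage ratio is 82%, not below 76%.
Exception (b) is satisfied on its face — a current Category B Approval is held; the contract file was obtained under a confidentiality agreement; a written security-exemption finding has been issued. However, paragraphs (f)–(l) must be considered: (f) is triggered — the qualifying period is 240 days, below the 295 days limit. (g) would limit (f) — Rhea is the subject of the contract file — but (h) sets (g) aside: (h) operates against (g): a current Category G Approval is held. (i) is engaged (the registered capacity is 1,610 units, meeting the 1,510 units threshold), but is overridden by (j): (j) applies — the reportable unit count is 60, under the 63 limit. (k) would limit (j) — assessed value is $42,000, under the $45,000 limit — but (l) sets (k) aside: (l) operates against (k): a current Class F Clearance is held. So (b) is unavailable.
Exception (c) fails — the contract file carries no privilege marking.
Exception (d)'s conditions are all satisfied: the number of pages in the record is 36, less than the 39 limit; a current Schedule G Notice is held. But applying paragraphs (m)–(n): (m) operates — a current Category F Registration is held. (n) is not engaged (the compliance score is 39 points, not under 31 points), so (m) stands. (d) is therefore removed.
Exception (e) does not apply: the Tier 1 Certificate is not current.
Every exception is unavailable, so the rule governs.

Yes — the Ivering Parks Department must disclose the contract file.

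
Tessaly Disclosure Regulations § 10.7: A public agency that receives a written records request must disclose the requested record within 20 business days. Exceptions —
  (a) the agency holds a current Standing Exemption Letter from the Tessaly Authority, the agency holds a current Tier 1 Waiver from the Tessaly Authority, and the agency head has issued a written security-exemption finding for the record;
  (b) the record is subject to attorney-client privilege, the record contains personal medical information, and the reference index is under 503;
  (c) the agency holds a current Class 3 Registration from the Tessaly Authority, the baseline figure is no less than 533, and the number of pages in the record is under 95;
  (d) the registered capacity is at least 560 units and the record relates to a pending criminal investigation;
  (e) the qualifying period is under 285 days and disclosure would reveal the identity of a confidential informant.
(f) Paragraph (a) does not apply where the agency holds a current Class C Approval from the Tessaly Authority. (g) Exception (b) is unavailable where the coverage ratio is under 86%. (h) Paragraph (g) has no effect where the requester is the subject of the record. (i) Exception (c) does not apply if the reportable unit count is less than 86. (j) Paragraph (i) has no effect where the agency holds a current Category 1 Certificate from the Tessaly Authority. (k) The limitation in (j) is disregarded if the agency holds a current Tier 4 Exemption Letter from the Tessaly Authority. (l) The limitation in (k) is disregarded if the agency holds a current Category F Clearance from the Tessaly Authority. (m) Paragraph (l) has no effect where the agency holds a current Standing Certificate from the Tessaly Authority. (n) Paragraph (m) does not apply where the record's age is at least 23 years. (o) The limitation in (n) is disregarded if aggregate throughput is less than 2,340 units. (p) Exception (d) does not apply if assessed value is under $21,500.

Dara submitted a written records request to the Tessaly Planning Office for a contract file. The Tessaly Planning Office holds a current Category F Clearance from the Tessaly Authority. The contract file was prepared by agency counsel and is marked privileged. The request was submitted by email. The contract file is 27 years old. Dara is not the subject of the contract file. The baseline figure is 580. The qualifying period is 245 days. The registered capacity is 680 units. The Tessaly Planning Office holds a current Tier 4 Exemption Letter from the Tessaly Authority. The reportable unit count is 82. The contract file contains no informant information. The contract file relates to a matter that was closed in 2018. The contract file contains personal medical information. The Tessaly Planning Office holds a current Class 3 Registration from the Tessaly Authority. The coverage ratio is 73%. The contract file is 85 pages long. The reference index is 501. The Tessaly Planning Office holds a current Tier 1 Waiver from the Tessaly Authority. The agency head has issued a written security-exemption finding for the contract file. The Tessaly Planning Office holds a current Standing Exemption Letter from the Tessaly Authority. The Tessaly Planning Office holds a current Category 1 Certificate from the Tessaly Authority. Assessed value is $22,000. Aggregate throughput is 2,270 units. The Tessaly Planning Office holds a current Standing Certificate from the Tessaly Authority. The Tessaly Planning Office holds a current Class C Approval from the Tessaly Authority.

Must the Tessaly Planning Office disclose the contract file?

Yes — the Tessaly Planning Office must disclose the contract file.

Exception (a): a current Standing Exemption Letter is held; a current Tier 1 Waiver is held; a written security-exemption finding has been issued — every condition holds. But: (f) is triggered — a current Class C Approval is held. (a) is therefore removed.
Exception (b): the contract file is privileged; the contract file contains personal medical information; the reference index is 501, under the 503 limit — every condition holds. However, paragraphs (g)–(h) must be considered: (g) operates — the coverage ratio is 73%, under the 86% limit. (h), which would lift (g), does not operate here — Dara is not the subject of the contract file. Exception (b) does not apply.
Exception (c) is satisfied on its face — a current Class 3 Registration is held; the baseline figure is 580, meeting the 533 threshold; the number of pages in the record is 85, under the 95 limit. But applying paragraphs (i)–(o): (i) is triggered — the reportable unit count is 82, less than the 86 limit. (j) is engaged (a current Category 1 Certificate is held), but is itself disapplied by (k): (k) applies — a current Tier 4 Exemption Letter is held. (l) would limit (k) — a current Category F Clearance is held — but (m) sets (l) aside: (m) is triggered — a current Standing Certificate is held. (n) would limit (m) — the record's age is 27 years, meeting the 23 years threshold — but (o) sets (n) aside: (o) is engaged — aggregate throughput is 2,270 units, less than the 2,340 units limit. So (c) is unavailable.
Exception (d) requires that the record relates to a pending criminal investigation; but the contract file relates to a closed matter, so (d) is unavailable.
Exception (e) does not apply: the contract file contains no informant information.
Every exception is unavailable, so the rule governs.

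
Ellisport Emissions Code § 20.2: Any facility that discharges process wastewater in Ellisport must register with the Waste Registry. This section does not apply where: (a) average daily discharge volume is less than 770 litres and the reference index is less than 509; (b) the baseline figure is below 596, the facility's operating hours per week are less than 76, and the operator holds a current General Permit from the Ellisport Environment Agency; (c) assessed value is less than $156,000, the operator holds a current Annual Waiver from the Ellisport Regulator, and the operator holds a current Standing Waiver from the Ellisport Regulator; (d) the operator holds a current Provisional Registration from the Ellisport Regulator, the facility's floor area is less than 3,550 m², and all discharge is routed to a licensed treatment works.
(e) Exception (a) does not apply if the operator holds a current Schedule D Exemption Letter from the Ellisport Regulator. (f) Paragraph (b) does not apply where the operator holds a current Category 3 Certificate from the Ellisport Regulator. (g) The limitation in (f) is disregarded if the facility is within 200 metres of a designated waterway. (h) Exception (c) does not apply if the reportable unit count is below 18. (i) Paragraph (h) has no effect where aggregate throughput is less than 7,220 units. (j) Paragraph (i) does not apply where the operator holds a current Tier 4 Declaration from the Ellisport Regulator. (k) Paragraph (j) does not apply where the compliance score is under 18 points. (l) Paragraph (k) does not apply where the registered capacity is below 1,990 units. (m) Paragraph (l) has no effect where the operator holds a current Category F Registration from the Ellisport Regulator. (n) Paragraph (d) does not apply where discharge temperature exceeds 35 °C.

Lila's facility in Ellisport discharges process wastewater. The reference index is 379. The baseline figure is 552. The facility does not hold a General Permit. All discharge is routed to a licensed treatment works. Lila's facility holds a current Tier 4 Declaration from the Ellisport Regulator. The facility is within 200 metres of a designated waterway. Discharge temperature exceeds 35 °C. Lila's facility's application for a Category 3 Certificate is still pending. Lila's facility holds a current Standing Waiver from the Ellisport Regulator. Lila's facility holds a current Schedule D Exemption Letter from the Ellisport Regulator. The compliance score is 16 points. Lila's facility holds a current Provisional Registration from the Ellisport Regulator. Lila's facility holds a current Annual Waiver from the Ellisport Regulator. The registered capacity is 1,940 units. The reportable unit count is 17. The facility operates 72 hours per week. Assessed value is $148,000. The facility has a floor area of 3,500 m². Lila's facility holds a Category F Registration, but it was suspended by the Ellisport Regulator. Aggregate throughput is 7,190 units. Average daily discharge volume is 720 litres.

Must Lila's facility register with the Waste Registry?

Yes — Lila's facility must register with the Waste Registry.

Exception (a)'s conditions are all satisfied: average daily discharge volume is 720 litres, less than the 770 litres limit; the reference index is 379, less than the 509 limit. But applying paragraph (e): (e) is triggered — a current Schedule D Exemption Letter is held. (a) is therefore removed.
Exception (b) does not apply: no General Permit is held.
All of (c)'s requirements are met (assessed value is $148,000, less than the $156,000 limit; a current Annual Waiver is held; a current Standing Waiver is held). But applying paragraphs (h)–(m): (h) operates against (c): the reportable unit count is 17, below the 18 limit. (i) operates (aggregate throughput is 7,190 units, less than the 7,220 units limit), but is itself disapplied by (j): (j) is triggered — a current Tier 4 Declaration is held. (k) would limit (j) — the compliance score is 16 points, under the 18 points limit — but (l) sets (k) aside: (l) applies — the registered capacity is 1,940 units, below the 1,990 units limit. (m) is not engaged (the Category F Registration is not current), so (l) stands. So (c) is unavailable.
All of (d)'s requirements are met (a current Provisional Registration is held; the facility's floor area is 3,500 m², less than the 3,550 m² limit; discharge is routed to a licensed treatment works). However, paragraph (n) must be considered: (n) operates against (d): discharge temperature exceeds 35 °C. (d) is therefore removed.
None of the exceptions is available; § 20.2 applies in full.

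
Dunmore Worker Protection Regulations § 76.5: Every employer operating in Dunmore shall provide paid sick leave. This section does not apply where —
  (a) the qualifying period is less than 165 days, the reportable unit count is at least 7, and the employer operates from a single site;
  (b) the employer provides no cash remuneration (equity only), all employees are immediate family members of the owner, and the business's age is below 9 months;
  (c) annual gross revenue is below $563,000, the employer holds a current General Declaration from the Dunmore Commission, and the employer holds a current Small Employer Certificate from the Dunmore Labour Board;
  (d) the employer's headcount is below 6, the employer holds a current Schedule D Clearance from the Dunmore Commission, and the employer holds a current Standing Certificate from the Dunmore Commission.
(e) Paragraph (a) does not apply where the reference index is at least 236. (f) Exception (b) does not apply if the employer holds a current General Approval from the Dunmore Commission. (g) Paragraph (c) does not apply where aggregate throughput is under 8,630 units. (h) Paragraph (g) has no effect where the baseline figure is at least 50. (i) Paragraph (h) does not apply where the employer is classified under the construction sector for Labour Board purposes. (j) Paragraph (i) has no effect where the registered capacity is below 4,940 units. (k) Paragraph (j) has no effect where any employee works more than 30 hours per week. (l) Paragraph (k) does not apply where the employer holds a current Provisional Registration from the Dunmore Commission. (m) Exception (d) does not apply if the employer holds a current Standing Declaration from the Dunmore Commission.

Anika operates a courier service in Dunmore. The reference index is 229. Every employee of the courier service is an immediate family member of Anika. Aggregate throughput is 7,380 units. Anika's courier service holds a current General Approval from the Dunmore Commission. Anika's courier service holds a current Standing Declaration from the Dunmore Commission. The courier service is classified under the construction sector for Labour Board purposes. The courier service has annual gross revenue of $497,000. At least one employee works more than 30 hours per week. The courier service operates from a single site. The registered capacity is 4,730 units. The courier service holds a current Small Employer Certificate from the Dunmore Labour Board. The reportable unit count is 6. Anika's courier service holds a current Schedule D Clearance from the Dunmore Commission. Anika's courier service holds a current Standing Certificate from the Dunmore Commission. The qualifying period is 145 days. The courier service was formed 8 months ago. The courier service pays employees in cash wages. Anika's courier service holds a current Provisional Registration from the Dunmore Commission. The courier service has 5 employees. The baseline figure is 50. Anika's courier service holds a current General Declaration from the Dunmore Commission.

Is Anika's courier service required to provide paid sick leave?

No — exception (c) applies; Anika's courier service is not required to provide paid sick leave.

Exception (a) requires that the reportable unit count is at least 7; but the reportable unit count is 6, short of 7, so (a) is unavailable.
Exception (b) requires that the employer provides no cash remuneration (equity only); but employees are paid cash wages, so (b) is unavailable.
Exception (c)'s conditions are all satisfied: annual gross revenue is $497,000, below the $563,000 limit; a current General Declaration is held; a current Small Employer Certificate is held. Considering the limiting provisions: (g) operates (aggregate throughput is 7,380 units, under the 8,630 units limit), but is set aside by (h): (h) operates against (g): the baseline figure is 50, meeting the 50 threshold. (i) is engaged (the courier service is classified under the construction sector), but is itself disapplied by (j): (j) is engaged — the registered capacity is 4,730 units, below the 4,940 units limit. (k) is triggered (at least one employee exceeds 30 hours/week), but is overridden by (l): (l) is triggered — a current Provisional Registration is held. Exception (c) stands.
All of (d)'s requirements are met (the employer's headcount is 5, below the 6 limit; a current Schedule D Clearance is held; a current Standing Certificate is held). However, paragraph (m) must be considered: (m) operates against (d): a current Standing Declaration is held. Exception (d) does not apply.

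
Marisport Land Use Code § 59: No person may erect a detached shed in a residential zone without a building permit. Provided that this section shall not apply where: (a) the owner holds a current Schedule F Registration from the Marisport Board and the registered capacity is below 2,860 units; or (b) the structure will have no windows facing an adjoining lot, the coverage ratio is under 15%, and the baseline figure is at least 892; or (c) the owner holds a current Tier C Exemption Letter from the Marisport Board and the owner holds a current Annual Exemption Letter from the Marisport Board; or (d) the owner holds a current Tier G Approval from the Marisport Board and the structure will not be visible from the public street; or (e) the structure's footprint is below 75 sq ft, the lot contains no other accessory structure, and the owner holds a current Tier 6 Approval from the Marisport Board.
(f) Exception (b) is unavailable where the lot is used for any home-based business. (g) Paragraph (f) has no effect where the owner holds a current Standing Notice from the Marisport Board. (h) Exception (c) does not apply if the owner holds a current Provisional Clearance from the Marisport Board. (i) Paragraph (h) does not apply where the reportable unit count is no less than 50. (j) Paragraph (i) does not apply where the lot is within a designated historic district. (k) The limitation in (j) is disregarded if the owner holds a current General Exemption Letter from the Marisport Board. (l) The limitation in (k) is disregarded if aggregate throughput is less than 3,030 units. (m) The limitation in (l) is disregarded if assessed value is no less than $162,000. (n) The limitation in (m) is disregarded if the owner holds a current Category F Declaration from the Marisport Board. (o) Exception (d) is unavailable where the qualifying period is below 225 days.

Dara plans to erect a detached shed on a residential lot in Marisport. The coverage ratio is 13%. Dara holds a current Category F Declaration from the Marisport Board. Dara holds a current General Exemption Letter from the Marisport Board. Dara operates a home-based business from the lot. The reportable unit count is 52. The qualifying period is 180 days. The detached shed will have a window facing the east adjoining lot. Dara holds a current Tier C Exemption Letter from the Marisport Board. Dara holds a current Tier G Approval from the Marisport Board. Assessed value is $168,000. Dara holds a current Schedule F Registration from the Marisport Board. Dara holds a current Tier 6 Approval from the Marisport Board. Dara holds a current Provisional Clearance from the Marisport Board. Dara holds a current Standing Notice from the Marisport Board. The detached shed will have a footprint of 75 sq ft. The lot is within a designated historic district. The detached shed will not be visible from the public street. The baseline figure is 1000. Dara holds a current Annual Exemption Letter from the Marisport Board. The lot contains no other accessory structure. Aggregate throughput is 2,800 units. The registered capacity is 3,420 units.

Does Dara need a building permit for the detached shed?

Yes — Dara must obtain a building permit.

Exception (a) fails — the registered capacity is 3,420 units, not below 2,860 units.
Exception (b) fails — a window faces an adjoining lot.
Exception (c): a current Tier C Exemption Letter is held; a current Annual Exemption Letter is held — every condition holds. But applying paragraphs (h)–(n): (h) operates against (c): a current Provisional Clearance is held. (i) would limit (h) — the reportable unit count is 52, meeting the 50 threshold — but (j) sets (i) aside: (j) operates against (i): the lot is in a historic district. (k) would limit (j) — a current General Exemption Letter is held — but (l) sets (k) aside: (l) is engaged — aggregate throughput is 2,800 units, less than the 3,030 units limit. (m) would limit (l) — assessed value is $168,000, meeting the $162,000 threshold — but (n) sets (m) aside: (n) applies — a current Category F Declaration is held. So (c) is unavailable.
Exception (d)'s conditions are all satisfied: a current Tier G Approval is held; the structure will not be visible from the street. But: (o) is engaged — the qualifying period is 180 days, below the 225 days limit. (d) is therefore removed.
Exception (e) requires that the structure's footprint is below 75 sq ft; but the structure's footprint is 75 sq ft, not below 75 sq ft, so (e) is unavailable.
None of the exceptions is available; § 59 applies in full.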